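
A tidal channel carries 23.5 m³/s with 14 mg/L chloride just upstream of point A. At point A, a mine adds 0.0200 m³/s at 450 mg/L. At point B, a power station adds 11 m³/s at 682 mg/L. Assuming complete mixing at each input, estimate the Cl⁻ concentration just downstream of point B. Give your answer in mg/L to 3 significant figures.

227 mg/L

After input A: C = (23.5·14 + 0.02·450) / 23.52 = 14.37 mg/L.
After input B: C = (23.52·14.37 + 11·682) / 34.52 = 227.1 mg/L.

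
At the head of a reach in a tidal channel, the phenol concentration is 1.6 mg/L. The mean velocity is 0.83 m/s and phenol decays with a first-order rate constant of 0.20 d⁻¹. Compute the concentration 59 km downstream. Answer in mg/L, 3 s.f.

Travel time t = 59 km / 0.83 m/s = 5.9e+04/0.83 = 7.108e+04 s = 0.8227 d.
First-order decay: C = 1.6·exp(−0.20·0.8227) = 1.6·0.8483 = 1.357 mg/L.

1.36 mg/L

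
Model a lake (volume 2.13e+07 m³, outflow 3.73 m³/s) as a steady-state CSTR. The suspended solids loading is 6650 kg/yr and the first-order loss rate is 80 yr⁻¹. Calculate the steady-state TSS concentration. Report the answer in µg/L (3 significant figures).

3.65 µg/L

Outflow Q = 3.73 m³/s × 3.156e+07 s/yr = 1.177e+08 m³/yr.
Steady-state CSTR mass balance: W = Q·C + k·V·C, so C = W/(Q + kV).
Q + kV = 1.177e+08 + 80·2.13e+07 = 1.822e+09 m³/yr.
C = 6650/1.822e+09 = 3.65e-06 kg/m³ = 0.00365 mg/L = 3.65 µg/L.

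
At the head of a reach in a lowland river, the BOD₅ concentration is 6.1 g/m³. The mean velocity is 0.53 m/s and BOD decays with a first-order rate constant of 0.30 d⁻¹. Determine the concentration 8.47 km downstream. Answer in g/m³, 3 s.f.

Travel time t = 8.47 km / 0.53 m/s = 8470/0.53 = 1.598e+04 s = 0.185 d.
First-order decay: C = 6.1·exp(−0.30·0.185) = 6.1·0.946 = 5.771 g/m³.

5.77 g/m³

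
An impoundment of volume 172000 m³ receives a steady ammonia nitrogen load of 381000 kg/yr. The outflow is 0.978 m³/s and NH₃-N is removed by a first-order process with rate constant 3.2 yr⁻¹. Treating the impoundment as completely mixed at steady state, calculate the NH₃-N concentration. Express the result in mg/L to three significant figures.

12.1 mg/L

Outflow Q = 0.978 m³/s × 3.156e+07 s/yr = 3.086e+07 m³/yr.
Steady-state CSTR mass balance: W = Q·C + k·V·C, so C = W/(Q + kV).
Q + kV = 3.086e+07 + 3.2·172000 = 3.141e+07 m³/yr.
C = 381000/3.141e+07 = 0.01213 kg/m³ = 12.13 mg/L.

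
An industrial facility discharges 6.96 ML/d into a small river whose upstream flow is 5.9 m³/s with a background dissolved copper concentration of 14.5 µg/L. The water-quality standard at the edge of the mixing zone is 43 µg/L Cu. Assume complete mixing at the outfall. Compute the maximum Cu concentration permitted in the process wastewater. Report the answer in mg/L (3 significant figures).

2.13 mg/L

6.96 ML/d = 0.08056 m³/s.
14.5 µg/L = 0.0145 mg/L.
43 µg/L = 0.043 mg/L.
Mass balance: 0.043·5.981 = 0.08056·Cₑ + 5.9·0.0145.
Cₑ = (0.2572 − 0.08555) / 0.08056 = 2.13 mg/L.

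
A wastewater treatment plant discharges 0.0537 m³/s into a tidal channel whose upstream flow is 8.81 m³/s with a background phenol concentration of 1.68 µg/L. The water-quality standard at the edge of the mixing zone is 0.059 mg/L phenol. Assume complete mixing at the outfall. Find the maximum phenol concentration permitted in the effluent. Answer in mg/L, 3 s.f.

9.46 mg/L

1.68 µg/L = 0.00168 mg/L.
Mass balance: 0.059·8.864 = 0.0537·Cₑ + 8.81·0.00168.
Cₑ = (0.523 − 0.0148) / 0.0537 = 9.463 mg/L.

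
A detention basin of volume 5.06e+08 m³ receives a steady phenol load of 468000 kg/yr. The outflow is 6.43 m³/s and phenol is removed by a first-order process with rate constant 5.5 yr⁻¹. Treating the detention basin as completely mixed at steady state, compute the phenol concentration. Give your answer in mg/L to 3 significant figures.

0.157 mg/L

Outflow Q = 6.43 m³/s × 3.156e+07 s/yr = 2.029e+08 m³/yr.
Steady-state CSTR mass balance: W = Q·C + k·V·C, so C = W/(Q + kV).
Q + kV = 2.029e+08 + 5.5·5.06e+08 = 2.986e+09 m³/yr.
C = 468000/2.986e+09 = 0.0001567 kg/m³ = 0.1567 mg/L.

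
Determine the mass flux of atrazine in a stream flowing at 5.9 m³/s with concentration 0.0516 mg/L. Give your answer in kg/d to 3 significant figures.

Mass flux = Q·C = 5.9 m³/s × 0.0516 g/m³ = 0.3044 g/s.
= 0.3044 g/s × 86.4 = 26.3 kg/d.

26.3 kg/d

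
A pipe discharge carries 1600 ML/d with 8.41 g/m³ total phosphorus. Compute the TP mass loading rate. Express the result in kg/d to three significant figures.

1600 ML/d = 18.52 m³/s.
Mass flux = Q·C = 18.52 m³/s × 8.41 g/m³ = 155.7 g/s.
= 155.7 g/s × 86.4 = 1.346e+04 kg/d.

13500 kg/d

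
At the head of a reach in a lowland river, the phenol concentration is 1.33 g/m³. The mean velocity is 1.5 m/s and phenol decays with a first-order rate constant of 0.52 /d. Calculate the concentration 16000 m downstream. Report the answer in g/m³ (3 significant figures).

Travel time t = 16000 m / 1.5 m/s = 1.6e+04/1.5 = 1.067e+04 s = 0.1235 d.
First-order decay: C = 1.33·exp(−0.52·0.1235) = 1.33·0.9378 = 1.247 g/m³.

1.25 g/m³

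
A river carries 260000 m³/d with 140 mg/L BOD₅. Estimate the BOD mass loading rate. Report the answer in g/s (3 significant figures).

421 g/s

260000 m³/d = 3.009 m³/s.
Mass flux = Q·C = 3.009 m³/s × 140 g/m³ = 421.3 g/s.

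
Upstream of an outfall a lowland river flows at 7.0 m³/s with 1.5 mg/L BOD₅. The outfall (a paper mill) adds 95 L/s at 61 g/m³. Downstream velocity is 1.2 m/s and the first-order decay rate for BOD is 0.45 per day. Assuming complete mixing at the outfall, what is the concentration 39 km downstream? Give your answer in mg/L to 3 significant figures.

95 L/s = 0.095 m³/s.
After complete mixing, C₀ = (0.095·61 + 7·1.5) / 7.095 = 2.297 mg/L.
Travel time t = 3.9e+04 m / 1.2 m/s = 3.25e+04 s = 0.3762 d.
C = 2.297·exp(−0.45·0.3762) = 2.297·0.8443 = 1.939 mg/L.

1.94 mg/L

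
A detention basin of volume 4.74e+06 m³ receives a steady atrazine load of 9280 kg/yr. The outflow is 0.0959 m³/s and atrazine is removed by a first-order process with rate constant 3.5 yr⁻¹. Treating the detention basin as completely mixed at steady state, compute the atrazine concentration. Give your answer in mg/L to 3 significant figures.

Outflow Q = 0.0959 m³/s × 3.156e+07 s/yr = 3.026e+06 m³/yr.
Steady-state CSTR mass balance: W = Q·C + k·V·C, so C = W/(Q + kV).
Q + kV = 3.026e+06 + 3.5·4.74e+06 = 1.962e+07 m³/yr.
C = 9280/1.962e+07 = 0.0004731 kg/m³ = 0.4731 mg/L.

0.473 mg/L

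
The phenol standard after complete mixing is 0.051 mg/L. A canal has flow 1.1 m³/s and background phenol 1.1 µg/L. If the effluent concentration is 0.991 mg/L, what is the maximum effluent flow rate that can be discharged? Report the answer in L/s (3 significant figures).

1.1 µg/L = 0.0011 mg/L.
Mass balance at complete mixing: C_std·(Q_w + Q_r) = Q_w·C_e + Q_r·C_b.
Rearranging, Q_w = Q_r·(C_std − C_b)/(C_e − C_std) = 1.1·(0.051 − 0.0011) / (0.991 − 0.051) = 0.05839 m³/s.
= 58.39 L/s.

58.4 L/s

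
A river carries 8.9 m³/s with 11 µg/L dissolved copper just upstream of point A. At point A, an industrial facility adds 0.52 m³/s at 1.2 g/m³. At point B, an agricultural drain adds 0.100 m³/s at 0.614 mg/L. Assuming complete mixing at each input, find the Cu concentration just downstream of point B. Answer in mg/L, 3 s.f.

11 µg/L = 0.011 mg/L.
After input A: C = (8.9·0.011 + 0.52·1.2) / 9.42 = 0.07663 mg/L.
After input B: C = (9.42·0.07663 + 0.1·0.614) / 9.52 = 0.08228 mg/L.

0.0823 mg/L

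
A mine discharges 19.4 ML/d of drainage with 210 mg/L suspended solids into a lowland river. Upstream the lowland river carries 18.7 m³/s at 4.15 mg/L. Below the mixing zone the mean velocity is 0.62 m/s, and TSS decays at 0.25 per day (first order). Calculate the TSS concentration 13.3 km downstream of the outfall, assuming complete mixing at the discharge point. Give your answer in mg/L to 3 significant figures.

19.4 ML/d = 0.2245 m³/s.
After complete mixing, C₀ = (0.2245·210 + 18.7·4.15) / 18.92 = 6.592 mg/L.
Travel time t = 1.33e+04 m / 0.62 m/s = 2.145e+04 s = 0.2483 d.
C = 6.592·exp(−0.25·0.2483) = 6.592·0.9398 = 6.196 mg/L.

6.20 mg/L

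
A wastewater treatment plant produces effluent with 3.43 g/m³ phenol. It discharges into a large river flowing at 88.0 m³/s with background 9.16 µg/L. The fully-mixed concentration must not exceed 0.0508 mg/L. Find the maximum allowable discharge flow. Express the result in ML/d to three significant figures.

9.16 µg/L = 0.00916 mg/L.
Mass balance at complete mixing: C_std·(Q_w + Q_r) = Q_w·C_e + Q_r·C_b.
Rearranging, Q_w = Q_r·(C_std − C_b)/(C_e − C_std) = 88.0·(0.0508 − 0.00916) / (3.43 − 0.0508) = 1.084 m³/s.
= 93.69 ML/d.

93.7 ML/d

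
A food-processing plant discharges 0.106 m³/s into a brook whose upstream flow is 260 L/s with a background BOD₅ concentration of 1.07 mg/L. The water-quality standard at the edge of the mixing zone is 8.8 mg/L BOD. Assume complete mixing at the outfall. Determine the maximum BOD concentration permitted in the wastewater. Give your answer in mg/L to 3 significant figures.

27.8 mg/L

260 L/s = 0.26 m³/s.
Mass balance: 8.8·0.366 = 0.106·Cₑ + 0.26·1.07.
Cₑ = (3.221 − 0.2782) / 0.106 = 27.76 mg/L.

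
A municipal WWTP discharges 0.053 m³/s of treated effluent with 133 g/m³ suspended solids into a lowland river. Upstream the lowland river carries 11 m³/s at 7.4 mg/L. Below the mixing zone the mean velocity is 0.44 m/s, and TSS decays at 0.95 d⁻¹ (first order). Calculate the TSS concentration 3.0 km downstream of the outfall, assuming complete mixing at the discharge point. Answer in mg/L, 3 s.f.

After complete mixing, C₀ = (0.053·133 + 11·7.4) / 11.05 = 8.002 mg/L.
Travel time t = 3000 m / 0.44 m/s = 6818 s = 0.07891 d.
C = 8.002·exp(−0.95·0.07891) = 8.002·0.9278 = 7.424 mg/L.

7.42 mg/L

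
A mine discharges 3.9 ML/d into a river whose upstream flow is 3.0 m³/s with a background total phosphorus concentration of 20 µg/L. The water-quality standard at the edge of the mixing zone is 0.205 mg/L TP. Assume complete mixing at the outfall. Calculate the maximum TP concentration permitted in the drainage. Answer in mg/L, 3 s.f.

12.5 mg/L

3.9 ML/d = 0.04514 m³/s.
20 µg/L = 0.02 mg/L.
Mass balance: 0.205·3.045 = 0.04514·Cₑ + 3·0.02.
Cₑ = (0.6243 − 0.06) / 0.04514 = 12.5 mg/L.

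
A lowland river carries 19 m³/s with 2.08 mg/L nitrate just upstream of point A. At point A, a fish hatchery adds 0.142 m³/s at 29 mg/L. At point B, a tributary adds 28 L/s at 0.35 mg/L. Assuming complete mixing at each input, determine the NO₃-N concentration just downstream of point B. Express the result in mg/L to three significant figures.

2.28 mg/L

After input A: C = (19·2.08 + 0.142·29) / 19.14 = 2.28 mg/L.
28 L/s = 0.028 m³/s.
After input B: C = (19.14·2.28 + 0.028·0.35) / 19.17 = 2.277 mg/L.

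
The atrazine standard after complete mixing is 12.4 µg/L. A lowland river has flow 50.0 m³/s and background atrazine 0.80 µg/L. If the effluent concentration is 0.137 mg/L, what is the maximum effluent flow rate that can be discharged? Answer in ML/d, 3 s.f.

402 ML/d

0.80 µg/L = 0.0008 mg/L.
12.4 µg/L = 0.0124 mg/L.
Mass balance at complete mixing: C_std·(Q_w + Q_r) = Q_w·C_e + Q_r·C_b.
Rearranging, Q_w = Q_r·(C_std − C_b)/(C_e − C_std) = 50.0·(0.0124 − 0.0008) / (0.137 − 0.0124) = 4.655 m³/s.
= 402.2 ML/d.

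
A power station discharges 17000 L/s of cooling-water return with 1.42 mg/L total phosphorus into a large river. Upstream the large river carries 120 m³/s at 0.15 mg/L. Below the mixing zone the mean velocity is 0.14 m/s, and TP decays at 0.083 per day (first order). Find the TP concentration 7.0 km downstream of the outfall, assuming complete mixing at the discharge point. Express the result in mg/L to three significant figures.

17000 L/s = 17 m³/s.
After complete mixing, C₀ = (17·1.42 + 120·0.15) / 137 = 0.3076 mg/L.
Travel time t = 7000 m / 0.14 m/s = 5e+04 s = 0.5787 d.
C = 0.3076·exp(−0.083·0.5787) = 0.3076·0.9531 = 0.2932 mg/L.

0.293 mg/L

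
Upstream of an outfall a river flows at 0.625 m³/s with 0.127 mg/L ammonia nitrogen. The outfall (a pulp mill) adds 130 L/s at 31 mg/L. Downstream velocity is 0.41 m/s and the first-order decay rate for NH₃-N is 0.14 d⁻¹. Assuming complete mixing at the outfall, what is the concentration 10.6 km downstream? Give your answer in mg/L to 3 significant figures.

5.22 mg/L

130 L/s = 0.13 m³/s.
After complete mixing, C₀ = (0.13·31 + 0.625·0.127) / 0.755 = 5.443 mg/L.
Travel time t = 1.06e+04 m / 0.41 m/s = 2.585e+04 s = 0.2992 d.
C = 5.443·exp(−0.14·0.2992) = 5.443·0.959 = 5.22 mg/L.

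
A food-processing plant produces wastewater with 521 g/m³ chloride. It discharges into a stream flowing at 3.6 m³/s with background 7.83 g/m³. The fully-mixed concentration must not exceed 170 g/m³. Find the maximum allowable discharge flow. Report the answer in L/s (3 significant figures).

Mass balance at complete mixing: C_std·(Q_w + Q_r) = Q_w·C_e + Q_r·C_b.
Rearranging, Q_w = Q_r·(C_std − C_b)/(C_e − C_std) = 3.6·(170 − 7.83) / (521 − 170) = 1.663 m³/s.
= 1663 L/s.

1660 L/s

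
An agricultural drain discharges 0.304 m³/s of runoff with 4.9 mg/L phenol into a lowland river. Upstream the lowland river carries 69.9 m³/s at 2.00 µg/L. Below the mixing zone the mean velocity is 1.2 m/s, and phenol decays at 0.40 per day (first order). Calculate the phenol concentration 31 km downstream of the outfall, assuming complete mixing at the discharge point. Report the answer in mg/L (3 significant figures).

2.00 µg/L = 0.002 mg/L.
After complete mixing, C₀ = (0.304·4.9 + 69.9·0.002) / 70.2 = 0.02321 mg/L.
Travel time t = 3.1e+04 m / 1.2 m/s = 2.583e+04 s = 0.299 d.
C = 0.02321·exp(−0.40·0.299) = 0.02321·0.8873 = 0.02059 mg/L.

0.0206 mg/L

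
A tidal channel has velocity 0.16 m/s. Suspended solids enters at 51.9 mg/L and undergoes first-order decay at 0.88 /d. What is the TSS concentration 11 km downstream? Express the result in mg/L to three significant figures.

25.8 mg/L

Travel time t = 11 km / 0.16 m/s = 1.1e+04/0.16 = 6.875e+04 s = 0.7957 d.
First-order decay: C = 51.9·exp(−0.88·0.7957) = 51.9·0.4965 = 25.77 mg/L.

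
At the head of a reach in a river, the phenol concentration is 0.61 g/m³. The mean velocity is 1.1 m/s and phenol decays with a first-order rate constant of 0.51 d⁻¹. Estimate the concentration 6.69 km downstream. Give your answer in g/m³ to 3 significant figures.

Travel time t = 6.69 km / 1.1 m/s = 6690/1.1 = 6082 s = 0.07039 d.
First-order decay: C = 0.61·exp(−0.51·0.07039) = 0.61·0.9647 = 0.5885 g/m³.

0.588 g/m³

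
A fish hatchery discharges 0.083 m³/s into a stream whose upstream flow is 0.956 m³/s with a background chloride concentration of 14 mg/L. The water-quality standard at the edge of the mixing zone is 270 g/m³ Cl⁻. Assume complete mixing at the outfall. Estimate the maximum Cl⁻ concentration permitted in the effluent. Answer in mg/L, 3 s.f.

3220 mg/L

Mass balance: 270·1.039 = 0.083·Cₑ + 0.956·14.
Cₑ = (280.5 − 13.38) / 0.083 = 3219 mg/L.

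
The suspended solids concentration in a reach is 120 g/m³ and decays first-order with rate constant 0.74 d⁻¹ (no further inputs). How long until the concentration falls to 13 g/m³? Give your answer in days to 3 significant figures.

t = ln(C₀/C)/k = ln(120/13)/0.74 = 2.223/0.74 = 3.003 d.

3.00 d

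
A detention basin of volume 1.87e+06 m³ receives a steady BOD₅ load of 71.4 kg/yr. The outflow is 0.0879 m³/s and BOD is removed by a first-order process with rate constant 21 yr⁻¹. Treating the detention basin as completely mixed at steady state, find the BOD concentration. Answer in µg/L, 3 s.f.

Outflow Q = 0.0879 m³/s × 3.156e+07 s/yr = 2.774e+06 m³/yr.
Steady-state CSTR mass balance: W = Q·C + k·V·C, so C = W/(Q + kV).
Q + kV = 2.774e+06 + 21·1.87e+06 = 4.204e+07 m³/yr.
C = 71.4/4.204e+07 = 1.698e-06 kg/m³ = 0.001698 mg/L = 1.698 µg/L.

1.70 µg/L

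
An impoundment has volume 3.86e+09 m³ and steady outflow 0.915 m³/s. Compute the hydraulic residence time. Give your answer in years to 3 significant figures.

Q = 0.915 m³/s × 3.156e+07 s/yr = 2.888e+07 m³/yr.
Hydraulic residence time τ = V/Q = 3.86e+09/2.888e+07 = 133.7 yr.

134 yr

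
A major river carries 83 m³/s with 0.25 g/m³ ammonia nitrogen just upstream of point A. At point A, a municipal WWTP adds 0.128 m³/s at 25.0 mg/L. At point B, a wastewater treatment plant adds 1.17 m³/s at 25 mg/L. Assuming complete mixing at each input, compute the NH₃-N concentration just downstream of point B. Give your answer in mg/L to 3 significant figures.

0.631 mg/L

After input A: C = (83·0.25 + 0.128·25) / 83.13 = 0.2881 mg/L.
After input B: C = (83.13·0.2881 + 1.17·25) / 84.3 = 0.6311 mg/L.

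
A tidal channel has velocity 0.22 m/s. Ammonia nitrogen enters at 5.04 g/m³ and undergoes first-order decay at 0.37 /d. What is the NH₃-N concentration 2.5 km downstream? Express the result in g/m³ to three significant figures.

Travel time t = 2.5 km / 0.22 m/s = 2500/0.22 = 1.136e+04 s = 0.1315 d.
First-order decay: C = 5.04·exp(−0.37·0.1315) = 5.04·0.9525 = 4.801 g/m³.

4.80 g/m³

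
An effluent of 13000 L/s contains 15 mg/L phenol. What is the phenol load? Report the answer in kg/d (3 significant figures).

13000 L/s = 13 m³/s.
Mass flux = Q·C = 13 m³/s × 15 g/m³ = 195 g/s.
= 195 g/s × 86.4 = 1.685e+04 kg/d.

16800 kg/d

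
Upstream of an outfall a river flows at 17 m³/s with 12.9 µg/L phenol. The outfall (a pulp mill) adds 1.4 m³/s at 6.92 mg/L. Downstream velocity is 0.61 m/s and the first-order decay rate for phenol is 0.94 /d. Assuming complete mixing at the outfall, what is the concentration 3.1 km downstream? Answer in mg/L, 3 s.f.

0.509 mg/L

12.9 µg/L = 0.0129 mg/L.
After complete mixing, C₀ = (1.4·6.92 + 17·0.0129) / 18.4 = 0.5384 mg/L.
Travel time t = 3100 m / 0.61 m/s = 5082 s = 0.05882 d.
C = 0.5384·exp(−0.94·0.05882) = 0.5384·0.9462 = 0.5095 mg/L.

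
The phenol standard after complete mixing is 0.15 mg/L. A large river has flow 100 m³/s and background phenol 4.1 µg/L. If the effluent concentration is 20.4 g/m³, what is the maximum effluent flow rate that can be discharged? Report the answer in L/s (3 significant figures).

4.1 µg/L = 0.0041 mg/L.
Mass balance at complete mixing: C_std·(Q_w + Q_r) = Q_w·C_e + Q_r·C_b.
Rearranging, Q_w = Q_r·(C_std − C_b)/(C_e − C_std) = 100·(0.15 − 0.0041) / (20.4 − 0.15) = 0.7205 m³/s.
= 720.5 L/s.

720 L/s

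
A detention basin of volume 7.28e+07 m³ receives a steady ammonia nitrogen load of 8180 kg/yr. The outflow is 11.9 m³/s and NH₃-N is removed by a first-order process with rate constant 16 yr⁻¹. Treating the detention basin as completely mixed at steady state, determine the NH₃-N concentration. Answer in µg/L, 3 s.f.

Outflow Q = 11.9 m³/s × 3.156e+07 s/yr = 3.755e+08 m³/yr.
Steady-state CSTR mass balance: W = Q·C + k·V·C, so C = W/(Q + kV).
Q + kV = 3.755e+08 + 16·7.28e+07 = 1.54e+09 m³/yr.
C = 8180/1.54e+09 = 5.311e-06 kg/m³ = 0.005311 mg/L = 5.311 µg/L.

5.31 µg/L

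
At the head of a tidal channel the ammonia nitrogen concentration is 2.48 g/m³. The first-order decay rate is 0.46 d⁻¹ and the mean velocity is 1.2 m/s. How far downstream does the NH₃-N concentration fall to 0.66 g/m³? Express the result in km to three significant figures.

298 km

From C = C₀·e^(−kt), t = ln(C₀/C)/k = ln(2.48/0.66)/0.46 = 1.324/0.46 = 2.878 d.
Distance = v·t = 1.2 m/s × 2.486e+05 s = 2.984e+05 m = 298.4 km.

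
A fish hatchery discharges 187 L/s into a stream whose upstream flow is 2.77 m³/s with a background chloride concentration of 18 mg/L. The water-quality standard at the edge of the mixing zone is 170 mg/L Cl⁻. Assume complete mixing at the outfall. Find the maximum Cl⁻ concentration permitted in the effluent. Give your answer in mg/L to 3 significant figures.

2420 mg/L

187 L/s = 0.187 m³/s.
Mass balance: 170·2.957 = 0.187·Cₑ + 2.77·18.
Cₑ = (502.7 − 49.86) / 0.187 = 2422 mg/L.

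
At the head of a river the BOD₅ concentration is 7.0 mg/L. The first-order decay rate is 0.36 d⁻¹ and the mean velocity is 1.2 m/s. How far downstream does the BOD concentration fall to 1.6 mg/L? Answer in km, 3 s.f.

From C = C₀·e^(−kt), t = ln(C₀/C)/k = ln(7.0/1.6)/0.36 = 1.476/0.36 = 4.1 d.
Distance = v·t = 1.2 m/s × 3.542e+05 s = 4.251e+05 m = 425.1 km.

425 km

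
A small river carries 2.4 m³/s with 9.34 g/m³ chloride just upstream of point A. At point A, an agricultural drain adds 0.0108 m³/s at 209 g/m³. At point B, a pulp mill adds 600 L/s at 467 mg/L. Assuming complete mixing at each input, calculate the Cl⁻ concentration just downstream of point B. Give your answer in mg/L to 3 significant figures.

101 mg/L

After input A: C = (2.4·9.34 + 0.0108·209) / 2.411 = 10.23 mg/L.
600 L/s = 0.6 m³/s.
After input B: C = (2.411·10.23 + 0.6·467) / 3.011 = 101.3 mg/L.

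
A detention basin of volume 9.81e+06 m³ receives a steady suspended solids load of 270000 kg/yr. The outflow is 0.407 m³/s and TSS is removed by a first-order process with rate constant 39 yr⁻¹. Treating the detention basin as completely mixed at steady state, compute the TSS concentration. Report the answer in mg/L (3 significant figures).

Outflow Q = 0.407 m³/s × 3.156e+07 s/yr = 1.284e+07 m³/yr.
Steady-state CSTR mass balance: W = Q·C + k·V·C, so C = W/(Q + kV).
Q + kV = 1.284e+07 + 39·9.81e+06 = 3.954e+08 m³/yr.
C = 270000/3.954e+08 = 0.0006828 kg/m³ = 0.6828 mg/L.

0.683 mg/L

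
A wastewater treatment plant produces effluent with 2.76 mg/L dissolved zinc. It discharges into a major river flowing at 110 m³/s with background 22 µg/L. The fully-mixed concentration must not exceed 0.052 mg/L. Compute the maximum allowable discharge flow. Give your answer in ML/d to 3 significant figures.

22 µg/L = 0.022 mg/L.
Mass balance at complete mixing: C_std·(Q_w + Q_r) = Q_w·C_e + Q_r·C_b.
Rearranging, Q_w = Q_r·(C_std − C_b)/(C_e − C_std) = 110·(0.052 − 0.022) / (2.76 − 0.052) = 1.219 m³/s.
= 105.3 ML/d.

105 ML/d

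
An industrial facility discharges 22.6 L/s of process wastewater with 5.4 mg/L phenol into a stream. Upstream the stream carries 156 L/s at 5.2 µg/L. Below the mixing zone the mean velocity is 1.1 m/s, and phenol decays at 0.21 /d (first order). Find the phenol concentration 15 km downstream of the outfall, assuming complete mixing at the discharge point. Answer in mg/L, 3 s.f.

0.665 mg/L

22.6 L/s = 0.0226 m³/s.
156 L/s = 0.156 m³/s.
5.2 µg/L = 0.0052 mg/L.
After complete mixing, C₀ = (0.0226·5.4 + 0.156·0.0052) / 0.1786 = 0.6879 mg/L.
Travel time t = 1.5e+04 m / 1.1 m/s = 1.364e+04 s = 0.1578 d.
C = 0.6879·exp(−0.21·0.1578) = 0.6879·0.9674 = 0.6654 mg/L.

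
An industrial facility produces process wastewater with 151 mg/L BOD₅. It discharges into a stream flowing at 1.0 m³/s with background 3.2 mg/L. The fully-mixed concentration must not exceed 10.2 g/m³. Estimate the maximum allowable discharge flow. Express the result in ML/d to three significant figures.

Mass balance at complete mixing: C_std·(Q_w + Q_r) = Q_w·C_e + Q_r·C_b.
Rearranging, Q_w = Q_r·(C_std − C_b)/(C_e − C_std) = 1.0·(10.2 − 3.2) / (151 − 10.2) = 0.04972 m³/s.
= 4.295 ML/d.

4.30 ML/d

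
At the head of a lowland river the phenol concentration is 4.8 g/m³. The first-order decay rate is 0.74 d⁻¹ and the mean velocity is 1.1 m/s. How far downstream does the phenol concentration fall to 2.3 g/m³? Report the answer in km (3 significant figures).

From C = C₀·e^(−kt), t = ln(C₀/C)/k = ln(4.8/2.3)/0.74 = 0.7357/0.74 = 0.9942 d.
Distance = v·t = 1.1 m/s × 8.59e+04 s = 9.449e+04 m = 94.49 km.

94.5 km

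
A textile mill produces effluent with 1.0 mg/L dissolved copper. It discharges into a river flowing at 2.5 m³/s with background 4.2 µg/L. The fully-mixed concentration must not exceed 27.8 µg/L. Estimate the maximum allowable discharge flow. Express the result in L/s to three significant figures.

60.7 L/s

4.2 µg/L = 0.0042 mg/L.
27.8 µg/L = 0.0278 mg/L.
Mass balance at complete mixing: C_std·(Q_w + Q_r) = Q_w·C_e + Q_r·C_b.
Rearranging, Q_w = Q_r·(C_std − C_b)/(C_e − C_std) = 2.5·(0.0278 − 0.0042) / (1 − 0.0278) = 0.06069 m³/s.
= 60.69 L/s.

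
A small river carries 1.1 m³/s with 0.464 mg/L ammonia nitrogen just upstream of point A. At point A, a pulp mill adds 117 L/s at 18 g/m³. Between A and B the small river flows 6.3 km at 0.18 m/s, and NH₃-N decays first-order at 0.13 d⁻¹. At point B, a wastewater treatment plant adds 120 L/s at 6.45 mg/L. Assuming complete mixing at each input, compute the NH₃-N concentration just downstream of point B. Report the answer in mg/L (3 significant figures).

117 L/s = 0.117 m³/s.
After input A: C = (1.1·0.464 + 0.117·18) / 1.217 = 2.15 mg/L.
Over the 6.3 km reach to input B (t = 3.5e+04 s = 0.4051 d), decay gives C = 2.15·exp(−0.13·0.4051) = 2.04 mg/L.
120 L/s = 0.12 m³/s.
After input B: C = (1.217·2.04 + 0.12·6.45) / 1.337 = 2.435 mg/L.

2.44 mg/L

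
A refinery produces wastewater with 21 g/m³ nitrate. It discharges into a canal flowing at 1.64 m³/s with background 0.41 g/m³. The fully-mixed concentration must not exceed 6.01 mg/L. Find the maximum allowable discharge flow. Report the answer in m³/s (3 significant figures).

Mass balance at complete mixing: C_std·(Q_w + Q_r) = Q_w·C_e + Q_r·C_b.
Rearranging, Q_w = Q_r·(C_std − C_b)/(C_e − C_std) = 1.64·(6.01 − 0.41) / (21 − 6.01) = 0.6127 m³/s.

0.613 m³/s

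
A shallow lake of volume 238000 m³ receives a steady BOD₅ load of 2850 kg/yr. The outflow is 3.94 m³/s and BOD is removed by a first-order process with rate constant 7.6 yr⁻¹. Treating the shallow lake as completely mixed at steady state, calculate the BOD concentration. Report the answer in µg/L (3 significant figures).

22.6 µg/L

Outflow Q = 3.94 m³/s × 3.156e+07 s/yr = 1.243e+08 m³/yr.
Steady-state CSTR mass balance: W = Q·C + k·V·C, so C = W/(Q + kV).
Q + kV = 1.243e+08 + 7.6·238000 = 1.261e+08 m³/yr.
C = 2850/1.261e+08 = 2.259e-05 kg/m³ = 0.02259 mg/L = 22.59 µg/L.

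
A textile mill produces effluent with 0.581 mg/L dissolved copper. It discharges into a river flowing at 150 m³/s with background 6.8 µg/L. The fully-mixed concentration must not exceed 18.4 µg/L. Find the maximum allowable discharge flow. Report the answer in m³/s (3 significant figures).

6.8 µg/L = 0.0068 mg/L.
18.4 µg/L = 0.0184 mg/L.
Mass balance at complete mixing: C_std·(Q_w + Q_r) = Q_w·C_e + Q_r·C_b.
Rearranging, Q_w = Q_r·(C_std − C_b)/(C_e − C_std) = 150·(0.0184 − 0.0068) / (0.581 − 0.0184) = 3.093 m³/s.

3.09 m³/s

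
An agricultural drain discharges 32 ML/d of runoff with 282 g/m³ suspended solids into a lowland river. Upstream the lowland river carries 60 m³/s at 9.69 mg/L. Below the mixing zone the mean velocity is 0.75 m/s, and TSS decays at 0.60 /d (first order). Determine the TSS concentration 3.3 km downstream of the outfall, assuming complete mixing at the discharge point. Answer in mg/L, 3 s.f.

11.0 mg/L

32 ML/d = 0.3704 m³/s.
After complete mixing, C₀ = (0.3704·282 + 60·9.69) / 60.37 = 11.36 mg/L.
Travel time t = 3300 m / 0.75 m/s = 4400 s = 0.05093 d.
C = 11.36·exp(−0.60·0.05093) = 11.36·0.9699 = 11.02 mg/L.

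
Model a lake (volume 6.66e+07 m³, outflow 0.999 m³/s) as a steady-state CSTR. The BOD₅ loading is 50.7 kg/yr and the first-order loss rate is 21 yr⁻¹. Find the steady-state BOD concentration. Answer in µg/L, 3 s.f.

Outflow Q = 0.999 m³/s × 3.156e+07 s/yr = 3.153e+07 m³/yr.
Steady-state CSTR mass balance: W = Q·C + k·V·C, so C = W/(Q + kV).
Q + kV = 3.153e+07 + 21·6.66e+07 = 1.43e+09 m³/yr.
C = 50.7/1.43e+09 = 3.545e-08 kg/m³ = 3.545e-05 mg/L = 0.03545 µg/L.

0.0355 µg/L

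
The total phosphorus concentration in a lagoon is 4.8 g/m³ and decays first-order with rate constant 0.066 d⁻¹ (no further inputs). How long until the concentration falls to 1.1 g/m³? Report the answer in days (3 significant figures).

22.3 d

t = ln(C₀/C)/k = ln(4.8/1.1)/0.066 = 1.473/0.066 = 22.32 d.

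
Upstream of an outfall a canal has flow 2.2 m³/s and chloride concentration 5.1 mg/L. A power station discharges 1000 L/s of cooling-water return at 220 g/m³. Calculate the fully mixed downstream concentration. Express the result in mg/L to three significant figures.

1000 L/s = 1 m³/s.
Conservation of mass across the mixing zone: C = (1·220 + 2.2·5.1) / (1 + 2.2) = 231.2/3.2 = 72.26 mg/L.

72.3 mg/L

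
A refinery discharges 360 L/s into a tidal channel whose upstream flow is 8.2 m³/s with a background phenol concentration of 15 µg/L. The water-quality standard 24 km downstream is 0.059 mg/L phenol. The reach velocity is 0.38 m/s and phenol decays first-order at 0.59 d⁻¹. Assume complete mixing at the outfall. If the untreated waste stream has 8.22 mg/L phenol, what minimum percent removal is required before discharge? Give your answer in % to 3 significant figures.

77.9 %

360 L/s = 0.36 m³/s.
15 µg/L = 0.015 mg/L.
Travel time to the compliance point: t = 2.4e+04/0.38 = 6.316e+04 s = 0.731 d; decay factor exp(−0.59·0.731) = 0.6497.
So the concentration just after mixing may be at most 0.059/0.6497 = 0.09081 mg/L.
Mass balance: 0.09081·8.56 = 0.36·Cₑ + 8.2·0.015.
Cₑ = (0.7774 − 0.123) / 0.36 = 1.818 mg/L.
Required removal = 1 − 1.818/8.22 = 77.89 %.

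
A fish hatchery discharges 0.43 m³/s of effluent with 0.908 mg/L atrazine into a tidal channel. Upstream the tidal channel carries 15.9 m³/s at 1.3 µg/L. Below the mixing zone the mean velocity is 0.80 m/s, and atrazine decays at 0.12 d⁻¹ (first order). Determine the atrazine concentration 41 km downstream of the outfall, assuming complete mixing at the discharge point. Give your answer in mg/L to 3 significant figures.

1.3 µg/L = 0.0013 mg/L.
After complete mixing, C₀ = (0.43·0.908 + 15.9·0.0013) / 16.33 = 0.02518 mg/L.
Travel time t = 4.1e+04 m / 0.80 m/s = 5.125e+04 s = 0.5932 d.
C = 0.02518·exp(−0.12·0.5932) = 0.02518·0.9313 = 0.02345 mg/L.

0.0234 mg/L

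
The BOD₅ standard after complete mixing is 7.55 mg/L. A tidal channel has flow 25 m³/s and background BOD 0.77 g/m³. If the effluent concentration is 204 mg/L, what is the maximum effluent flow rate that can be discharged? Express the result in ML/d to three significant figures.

Mass balance at complete mixing: C_std·(Q_w + Q_r) = Q_w·C_e + Q_r·C_b.
Rearranging, Q_w = Q_r·(C_std − C_b)/(C_e − C_std) = 25·(7.55 − 0.77) / (204 − 7.55) = 0.8628 m³/s.
= 74.55 ML/d.

74.5 ML/d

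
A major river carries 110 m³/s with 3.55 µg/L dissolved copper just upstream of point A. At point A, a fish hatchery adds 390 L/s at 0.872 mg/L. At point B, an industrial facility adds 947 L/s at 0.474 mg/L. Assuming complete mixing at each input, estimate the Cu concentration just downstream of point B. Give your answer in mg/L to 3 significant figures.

0.0106 mg/L

3.55 µg/L = 0.00355 mg/L.
390 L/s = 0.39 m³/s.
After input A: C = (110·0.00355 + 0.39·0.872) / 110.4 = 0.006618 mg/L.
947 L/s = 0.947 m³/s.
After input B: C = (110.4·0.006618 + 0.947·0.474) / 111.3 = 0.01059 mg/L.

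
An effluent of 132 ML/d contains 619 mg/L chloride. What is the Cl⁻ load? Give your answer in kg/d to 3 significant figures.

132 ML/d = 1.528 m³/s.
Mass flux = Q·C = 1.528 m³/s × 619 g/m³ = 945.7 g/s.
= 945.7 g/s × 86.4 = 8.171e+04 kg/d.

81700 kg/d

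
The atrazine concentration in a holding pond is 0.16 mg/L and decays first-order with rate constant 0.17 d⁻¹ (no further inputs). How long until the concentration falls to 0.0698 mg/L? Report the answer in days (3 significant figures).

4.88 d

t = ln(C₀/C)/k = ln(0.16/0.0698)/0.17 = 0.8295/0.17 = 4.88 d.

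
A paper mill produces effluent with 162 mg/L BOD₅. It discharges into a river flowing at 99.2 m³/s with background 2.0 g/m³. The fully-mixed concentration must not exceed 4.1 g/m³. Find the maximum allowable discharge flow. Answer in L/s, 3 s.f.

Mass balance at complete mixing: C_std·(Q_w + Q_r) = Q_w·C_e + Q_r·C_b.
Rearranging, Q_w = Q_r·(C_std − C_b)/(C_e − C_std) = 99.2·(4.1 − 2) / (162 − 4.1) = 1.319 m³/s.
= 1319 L/s.

1320 L/s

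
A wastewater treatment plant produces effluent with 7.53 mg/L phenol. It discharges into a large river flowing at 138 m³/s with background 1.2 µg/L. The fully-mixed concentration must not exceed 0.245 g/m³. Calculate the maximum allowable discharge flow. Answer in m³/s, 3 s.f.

1.2 µg/L = 0.0012 mg/L.
Mass balance at complete mixing: C_std·(Q_w + Q_r) = Q_w·C_e + Q_r·C_b.
Rearranging, Q_w = Q_r·(C_std − C_b)/(C_e − C_std) = 138·(0.245 − 0.0012) / (7.53 − 0.245) = 4.618 m³/s.

4.62 m³/s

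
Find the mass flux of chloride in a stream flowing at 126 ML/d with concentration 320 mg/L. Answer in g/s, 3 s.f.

126 ML/d = 1.458 m³/s.
Mass flux = Q·C = 1.458 m³/s × 320 g/m³ = 466.7 g/s.

467 g/s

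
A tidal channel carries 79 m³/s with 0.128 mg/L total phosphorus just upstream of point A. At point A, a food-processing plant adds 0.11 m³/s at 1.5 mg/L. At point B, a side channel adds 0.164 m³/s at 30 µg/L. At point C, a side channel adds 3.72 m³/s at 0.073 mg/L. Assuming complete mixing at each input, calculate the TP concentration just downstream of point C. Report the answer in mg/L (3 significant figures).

After input A: C = (79·0.128 + 0.11·1.5) / 79.11 = 0.1299 mg/L.
30 µg/L = 0.03 mg/L.
After input B: C = (79.11·0.1299 + 0.164·0.03) / 79.27 = 0.1297 mg/L.
After input C: C = (79.27·0.1297 + 3.72·0.073) / 82.99 = 0.1272 mg/L.

0.127 mg/L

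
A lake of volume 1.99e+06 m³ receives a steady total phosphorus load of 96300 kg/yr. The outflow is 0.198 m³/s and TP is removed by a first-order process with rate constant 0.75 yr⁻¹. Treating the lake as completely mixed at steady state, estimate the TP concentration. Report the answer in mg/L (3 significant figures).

Outflow Q = 0.198 m³/s × 3.156e+07 s/yr = 6.248e+06 m³/yr.
Steady-state CSTR mass balance: W = Q·C + k·V·C, so C = W/(Q + kV).
Q + kV = 6.248e+06 + 0.75·1.99e+06 = 7.741e+06 m³/yr.
C = 96300/7.741e+06 = 0.01244 kg/m³ = 12.44 mg/L.

12.4 mg/L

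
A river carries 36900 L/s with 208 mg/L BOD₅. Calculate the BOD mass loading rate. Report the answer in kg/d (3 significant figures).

36900 L/s = 36.9 m³/s.
Mass flux = Q·C = 36.9 m³/s × 208 g/m³ = 7675 g/s.
= 7675 g/s × 86.4 = 6.631e+05 kg/d.

663000 kg/d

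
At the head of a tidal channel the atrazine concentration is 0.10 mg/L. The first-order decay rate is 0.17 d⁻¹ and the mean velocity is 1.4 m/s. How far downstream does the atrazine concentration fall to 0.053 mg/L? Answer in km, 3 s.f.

452 km

From C = C₀·e^(−kt), t = ln(C₀/C)/k = ln(0.10/0.053)/0.17 = 0.6349/0.17 = 3.735 d.
Distance = v·t = 1.4 m/s × 3.227e+05 s = 4.517e+05 m = 451.7 km.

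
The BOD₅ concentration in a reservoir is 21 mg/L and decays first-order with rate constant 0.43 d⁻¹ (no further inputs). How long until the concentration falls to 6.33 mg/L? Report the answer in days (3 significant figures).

t = ln(C₀/C)/k = ln(21/6.33)/0.43 = 1.199/0.43 = 2.789 d.

2.79 d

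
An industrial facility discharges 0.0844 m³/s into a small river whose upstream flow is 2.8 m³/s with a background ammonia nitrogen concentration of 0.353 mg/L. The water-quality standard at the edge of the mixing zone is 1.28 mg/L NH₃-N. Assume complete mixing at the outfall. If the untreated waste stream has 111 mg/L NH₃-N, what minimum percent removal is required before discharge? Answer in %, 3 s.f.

Mass balance: 1.28·2.884 = 0.0844·Cₑ + 2.8·0.353.
Cₑ = (3.692 − 0.9884) / 0.0844 = 32.03 mg/L.
Required removal = 1 − 32.03/111 = 71.14 %.

71.1 %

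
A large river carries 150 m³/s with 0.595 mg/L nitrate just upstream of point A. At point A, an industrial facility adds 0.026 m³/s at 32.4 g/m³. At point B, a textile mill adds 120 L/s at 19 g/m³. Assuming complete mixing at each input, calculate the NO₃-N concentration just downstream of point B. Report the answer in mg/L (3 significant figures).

After input A: C = (150·0.595 + 0.026·32.4) / 150 = 0.6005 mg/L.
120 L/s = 0.12 m³/s.
After input B: C = (150·0.6005 + 0.12·19) / 150.1 = 0.6152 mg/L.

0.615 mg/L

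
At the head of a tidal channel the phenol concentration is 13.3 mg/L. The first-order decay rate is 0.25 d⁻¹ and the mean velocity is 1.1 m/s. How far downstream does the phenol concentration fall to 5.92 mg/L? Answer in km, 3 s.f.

From C = C₀·e^(−kt), t = ln(C₀/C)/k = ln(13.3/5.92)/0.25 = 0.8094/0.25 = 3.238 d.
Distance = v·t = 1.1 m/s × 2.797e+05 s = 3.077e+05 m = 307.7 km.

308 km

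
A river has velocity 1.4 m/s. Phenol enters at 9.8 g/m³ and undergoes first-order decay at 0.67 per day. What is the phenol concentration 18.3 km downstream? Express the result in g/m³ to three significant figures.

Travel time t = 18.3 km / 1.4 m/s = 1.83e+04/1.4 = 1.307e+04 s = 0.1513 d.
First-order decay: C = 9.8·exp(−0.67·0.1513) = 9.8·0.9036 = 8.855 g/m³.

8.86 g/m³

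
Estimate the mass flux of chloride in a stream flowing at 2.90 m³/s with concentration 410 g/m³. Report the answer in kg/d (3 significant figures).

103000 kg/d

Mass flux = Q·C = 2.9 m³/s × 410 g/m³ = 1189 g/s.
= 1189 g/s × 86.4 = 1.027e+05 kg/d.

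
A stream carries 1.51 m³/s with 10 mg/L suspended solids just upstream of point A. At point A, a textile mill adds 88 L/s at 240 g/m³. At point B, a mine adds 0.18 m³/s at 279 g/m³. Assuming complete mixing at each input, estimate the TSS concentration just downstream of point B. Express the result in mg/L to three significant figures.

88 L/s = 0.088 m³/s.
After input A: C = (1.51·10 + 0.088·240) / 1.598 = 22.67 mg/L.
After input B: C = (1.598·22.67 + 0.18·279) / 1.778 = 48.62 mg/L.

48.6 mg/L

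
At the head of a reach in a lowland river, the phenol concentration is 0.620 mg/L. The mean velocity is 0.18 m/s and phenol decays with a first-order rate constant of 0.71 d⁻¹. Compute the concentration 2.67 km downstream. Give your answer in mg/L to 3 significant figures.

Travel time t = 2.67 km / 0.18 m/s = 2670/0.18 = 1.483e+04 s = 0.1717 d.
First-order decay: C = 0.620·exp(−0.71·0.1717) = 0.620·0.8852 = 0.5489 mg/L.

0.549 mg/L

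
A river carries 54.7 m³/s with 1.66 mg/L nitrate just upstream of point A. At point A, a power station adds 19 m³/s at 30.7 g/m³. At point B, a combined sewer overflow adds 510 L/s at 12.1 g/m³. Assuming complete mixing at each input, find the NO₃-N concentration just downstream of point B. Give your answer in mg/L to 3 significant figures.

9.17 mg/L

After input A: C = (54.7·1.66 + 19·30.7) / 73.7 = 9.147 mg/L.
510 L/s = 0.51 m³/s.
After input B: C = (73.7·9.147 + 0.51·12.1) / 74.21 = 9.167 mg/L.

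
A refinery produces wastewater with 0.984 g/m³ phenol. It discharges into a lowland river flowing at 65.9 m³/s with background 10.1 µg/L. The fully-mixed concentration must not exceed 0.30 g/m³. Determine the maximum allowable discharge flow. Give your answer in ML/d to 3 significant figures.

10.1 µg/L = 0.0101 mg/L.
Mass balance at complete mixing: C_std·(Q_w + Q_r) = Q_w·C_e + Q_r·C_b.
Rearranging, Q_w = Q_r·(C_std − C_b)/(C_e − C_std) = 65.9·(0.3 − 0.0101) / (0.984 − 0.3) = 27.93 m³/s.
= 2413 ML/d.

2410 ML/d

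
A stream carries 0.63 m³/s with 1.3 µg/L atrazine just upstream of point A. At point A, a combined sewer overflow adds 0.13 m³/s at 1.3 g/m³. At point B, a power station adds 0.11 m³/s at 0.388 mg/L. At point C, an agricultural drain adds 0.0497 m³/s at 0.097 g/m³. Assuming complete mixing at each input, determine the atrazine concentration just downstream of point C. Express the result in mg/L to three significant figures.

0.236 mg/L

1.3 µg/L = 0.0013 mg/L.
After input A: C = (0.63·0.0013 + 0.13·1.3) / 0.76 = 0.2234 mg/L.
After input B: C = (0.76·0.2234 + 0.11·0.388) / 0.87 = 0.2443 mg/L.
After input C: C = (0.87·0.2443 + 0.0497·0.097) / 0.9197 = 0.2363 mg/L.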